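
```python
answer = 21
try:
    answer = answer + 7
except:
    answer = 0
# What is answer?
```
28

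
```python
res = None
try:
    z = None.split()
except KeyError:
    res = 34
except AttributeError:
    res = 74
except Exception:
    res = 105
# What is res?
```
74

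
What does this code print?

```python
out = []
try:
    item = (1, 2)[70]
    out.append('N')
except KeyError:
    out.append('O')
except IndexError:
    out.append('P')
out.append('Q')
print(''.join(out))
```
PQ

IndexError is caught by its specific handler, not KeyError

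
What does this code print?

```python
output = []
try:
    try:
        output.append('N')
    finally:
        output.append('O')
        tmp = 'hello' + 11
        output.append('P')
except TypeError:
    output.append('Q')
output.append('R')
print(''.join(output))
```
NOQR

Exception in inner finally caught by outer except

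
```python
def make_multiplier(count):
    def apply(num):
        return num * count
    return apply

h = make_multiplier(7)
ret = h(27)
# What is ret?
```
189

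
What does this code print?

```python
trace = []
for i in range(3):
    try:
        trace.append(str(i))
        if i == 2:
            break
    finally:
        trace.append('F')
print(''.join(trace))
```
0F1F2F

finally runs even when breaking out of loop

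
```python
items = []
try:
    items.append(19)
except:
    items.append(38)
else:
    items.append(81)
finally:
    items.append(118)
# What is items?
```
[19, 81, 118]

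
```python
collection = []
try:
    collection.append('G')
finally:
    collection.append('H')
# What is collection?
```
['G', 'H']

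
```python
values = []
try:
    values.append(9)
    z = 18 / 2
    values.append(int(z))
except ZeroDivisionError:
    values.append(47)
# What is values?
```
[9, 9]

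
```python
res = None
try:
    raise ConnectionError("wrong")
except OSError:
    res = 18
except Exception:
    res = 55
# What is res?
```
18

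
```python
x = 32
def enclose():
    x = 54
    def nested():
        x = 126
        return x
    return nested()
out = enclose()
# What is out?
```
126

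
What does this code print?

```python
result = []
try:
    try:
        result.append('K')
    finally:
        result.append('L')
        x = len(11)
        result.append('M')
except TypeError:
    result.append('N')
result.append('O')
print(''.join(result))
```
KLNO

Exception in inner finally caught by outer except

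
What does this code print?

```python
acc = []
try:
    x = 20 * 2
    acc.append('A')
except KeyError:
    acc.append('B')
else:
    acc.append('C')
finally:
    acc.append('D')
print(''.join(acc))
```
ACD

else runs before finally when no exception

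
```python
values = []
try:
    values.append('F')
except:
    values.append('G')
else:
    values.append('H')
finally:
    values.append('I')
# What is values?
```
['F', 'H', 'I']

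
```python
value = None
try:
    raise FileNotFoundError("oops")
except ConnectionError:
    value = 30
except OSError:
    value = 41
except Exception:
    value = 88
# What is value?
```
41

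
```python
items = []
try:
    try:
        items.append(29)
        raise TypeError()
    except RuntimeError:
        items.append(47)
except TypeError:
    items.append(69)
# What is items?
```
[29, 69]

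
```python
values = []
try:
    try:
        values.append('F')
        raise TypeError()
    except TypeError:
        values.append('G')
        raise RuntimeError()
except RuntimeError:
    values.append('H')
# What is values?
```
['F', 'G', 'H']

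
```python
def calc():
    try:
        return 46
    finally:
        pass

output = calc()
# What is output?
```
46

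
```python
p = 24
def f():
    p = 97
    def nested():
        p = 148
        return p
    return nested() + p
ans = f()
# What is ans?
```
245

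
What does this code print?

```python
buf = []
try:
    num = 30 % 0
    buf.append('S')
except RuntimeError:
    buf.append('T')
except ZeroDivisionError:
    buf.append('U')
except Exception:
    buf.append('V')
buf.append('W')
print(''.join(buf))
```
UW

ZeroDivisionError matches before generic Exception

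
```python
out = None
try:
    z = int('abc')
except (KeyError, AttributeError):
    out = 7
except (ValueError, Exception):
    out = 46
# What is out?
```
46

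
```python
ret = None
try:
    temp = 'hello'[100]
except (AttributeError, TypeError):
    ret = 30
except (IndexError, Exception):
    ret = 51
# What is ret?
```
51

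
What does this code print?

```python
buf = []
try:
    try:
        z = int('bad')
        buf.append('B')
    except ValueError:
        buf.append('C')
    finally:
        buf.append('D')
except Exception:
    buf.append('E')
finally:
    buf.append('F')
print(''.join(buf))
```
CDF

Both finally blocks run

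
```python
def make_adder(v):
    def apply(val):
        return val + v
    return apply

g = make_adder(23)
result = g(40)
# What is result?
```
63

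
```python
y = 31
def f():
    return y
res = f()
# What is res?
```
31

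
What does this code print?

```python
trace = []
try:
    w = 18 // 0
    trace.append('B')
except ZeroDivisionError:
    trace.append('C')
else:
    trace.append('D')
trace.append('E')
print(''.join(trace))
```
CE

else block skipped when exception is caught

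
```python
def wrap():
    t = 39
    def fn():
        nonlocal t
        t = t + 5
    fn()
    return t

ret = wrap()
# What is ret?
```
44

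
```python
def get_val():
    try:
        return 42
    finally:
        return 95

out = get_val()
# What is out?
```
95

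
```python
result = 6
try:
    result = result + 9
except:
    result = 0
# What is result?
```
15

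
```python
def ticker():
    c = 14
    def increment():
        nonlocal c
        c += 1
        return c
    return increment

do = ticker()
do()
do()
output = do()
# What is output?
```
17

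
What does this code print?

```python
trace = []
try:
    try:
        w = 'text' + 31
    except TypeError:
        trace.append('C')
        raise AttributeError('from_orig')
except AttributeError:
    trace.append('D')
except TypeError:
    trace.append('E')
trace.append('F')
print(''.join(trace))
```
CDF

AttributeError raised and caught, original TypeError not re-raised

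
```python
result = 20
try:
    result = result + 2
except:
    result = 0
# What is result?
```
22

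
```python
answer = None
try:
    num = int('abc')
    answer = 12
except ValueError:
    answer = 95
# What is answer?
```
95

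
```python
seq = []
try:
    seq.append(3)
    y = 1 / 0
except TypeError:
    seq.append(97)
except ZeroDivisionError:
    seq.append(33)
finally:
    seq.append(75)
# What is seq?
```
[3, 33, 75]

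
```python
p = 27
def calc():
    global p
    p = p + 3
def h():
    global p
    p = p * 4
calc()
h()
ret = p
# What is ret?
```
120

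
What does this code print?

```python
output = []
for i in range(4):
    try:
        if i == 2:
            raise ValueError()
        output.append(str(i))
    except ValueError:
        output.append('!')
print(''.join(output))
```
01!3

Exception on i=2 caught, loop continues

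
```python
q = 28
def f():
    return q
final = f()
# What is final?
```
28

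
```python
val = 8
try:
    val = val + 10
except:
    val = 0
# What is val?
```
18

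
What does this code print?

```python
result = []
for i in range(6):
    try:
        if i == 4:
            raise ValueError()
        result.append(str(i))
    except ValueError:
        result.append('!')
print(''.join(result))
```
0123!5

Exception on i=4 caught, loop continues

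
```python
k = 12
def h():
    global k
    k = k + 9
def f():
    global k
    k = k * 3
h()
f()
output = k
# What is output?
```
63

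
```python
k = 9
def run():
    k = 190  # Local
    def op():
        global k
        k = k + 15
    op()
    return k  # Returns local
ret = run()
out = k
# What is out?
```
24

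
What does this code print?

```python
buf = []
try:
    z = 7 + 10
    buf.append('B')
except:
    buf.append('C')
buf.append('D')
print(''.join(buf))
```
BD

No exception, try block completes normally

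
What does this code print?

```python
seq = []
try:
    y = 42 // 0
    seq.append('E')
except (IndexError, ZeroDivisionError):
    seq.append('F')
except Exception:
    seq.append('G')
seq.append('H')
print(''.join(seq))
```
FH

ZeroDivisionError matches tuple containing it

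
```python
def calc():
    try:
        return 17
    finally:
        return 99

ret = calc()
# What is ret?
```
99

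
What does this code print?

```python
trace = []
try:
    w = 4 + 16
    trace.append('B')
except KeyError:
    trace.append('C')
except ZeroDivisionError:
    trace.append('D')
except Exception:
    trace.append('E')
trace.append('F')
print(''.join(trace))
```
BF

No exception, try block completes normally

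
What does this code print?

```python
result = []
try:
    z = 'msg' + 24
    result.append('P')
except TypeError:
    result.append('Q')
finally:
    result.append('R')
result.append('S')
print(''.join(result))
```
QRS

finally always runs, even after exception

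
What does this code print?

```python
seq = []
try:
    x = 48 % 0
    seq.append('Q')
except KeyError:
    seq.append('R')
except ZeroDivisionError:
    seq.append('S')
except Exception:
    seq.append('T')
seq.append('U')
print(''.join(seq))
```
SU

ZeroDivisionError matches before generic Exception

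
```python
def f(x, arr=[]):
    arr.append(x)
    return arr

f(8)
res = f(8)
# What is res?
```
[8, 8]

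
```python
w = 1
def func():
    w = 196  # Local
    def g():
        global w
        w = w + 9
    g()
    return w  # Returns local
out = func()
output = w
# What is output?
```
10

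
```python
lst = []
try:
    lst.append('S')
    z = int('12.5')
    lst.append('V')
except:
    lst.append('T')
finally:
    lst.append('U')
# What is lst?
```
['S', 'T', 'U']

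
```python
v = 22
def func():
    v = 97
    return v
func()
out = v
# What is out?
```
22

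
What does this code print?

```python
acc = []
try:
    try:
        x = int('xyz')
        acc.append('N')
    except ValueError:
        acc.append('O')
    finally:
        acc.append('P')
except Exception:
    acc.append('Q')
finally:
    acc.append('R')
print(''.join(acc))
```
OPR

Both finally blocks run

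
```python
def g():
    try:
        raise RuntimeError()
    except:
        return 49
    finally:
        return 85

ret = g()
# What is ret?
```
85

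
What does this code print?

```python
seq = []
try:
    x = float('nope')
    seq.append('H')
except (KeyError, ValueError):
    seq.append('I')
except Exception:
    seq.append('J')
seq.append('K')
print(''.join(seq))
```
IK

ValueError matches tuple containing it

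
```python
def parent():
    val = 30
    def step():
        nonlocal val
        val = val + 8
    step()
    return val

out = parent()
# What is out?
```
38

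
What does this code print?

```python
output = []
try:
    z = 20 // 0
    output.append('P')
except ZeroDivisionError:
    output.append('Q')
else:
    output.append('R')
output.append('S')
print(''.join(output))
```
QS

else block skipped when exception is caught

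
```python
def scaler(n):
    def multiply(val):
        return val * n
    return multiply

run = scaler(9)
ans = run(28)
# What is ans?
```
252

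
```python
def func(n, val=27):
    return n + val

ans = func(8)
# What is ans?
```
35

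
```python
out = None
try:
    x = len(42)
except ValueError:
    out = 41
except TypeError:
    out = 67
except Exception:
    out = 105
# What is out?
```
67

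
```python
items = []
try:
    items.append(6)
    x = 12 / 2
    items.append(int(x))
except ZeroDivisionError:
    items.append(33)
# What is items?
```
[6, 6]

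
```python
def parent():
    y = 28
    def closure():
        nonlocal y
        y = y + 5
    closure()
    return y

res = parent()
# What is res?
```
33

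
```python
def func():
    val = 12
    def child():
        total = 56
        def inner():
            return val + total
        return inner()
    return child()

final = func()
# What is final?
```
68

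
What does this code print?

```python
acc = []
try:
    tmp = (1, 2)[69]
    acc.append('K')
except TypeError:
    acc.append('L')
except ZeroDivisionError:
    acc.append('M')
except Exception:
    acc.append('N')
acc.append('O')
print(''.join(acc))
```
NO

IndexError not specifically caught, falls to Exception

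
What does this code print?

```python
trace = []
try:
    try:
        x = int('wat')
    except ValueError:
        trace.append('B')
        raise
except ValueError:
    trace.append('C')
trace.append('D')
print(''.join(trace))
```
BCD

raise without argument re-raises current exception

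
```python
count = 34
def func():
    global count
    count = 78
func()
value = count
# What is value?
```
78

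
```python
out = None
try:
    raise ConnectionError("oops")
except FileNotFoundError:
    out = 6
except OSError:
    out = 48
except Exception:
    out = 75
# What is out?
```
48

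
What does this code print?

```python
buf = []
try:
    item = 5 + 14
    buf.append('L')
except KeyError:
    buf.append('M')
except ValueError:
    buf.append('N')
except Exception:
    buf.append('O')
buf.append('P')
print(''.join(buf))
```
LP

No exception, try block completes normally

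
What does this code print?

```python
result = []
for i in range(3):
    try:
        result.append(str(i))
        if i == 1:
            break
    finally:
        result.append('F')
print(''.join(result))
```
0F1F

finally runs even when breaking out of loop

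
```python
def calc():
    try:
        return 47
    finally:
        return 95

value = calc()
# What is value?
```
95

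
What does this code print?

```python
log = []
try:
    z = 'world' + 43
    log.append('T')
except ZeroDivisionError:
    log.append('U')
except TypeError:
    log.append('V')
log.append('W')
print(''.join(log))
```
VW

TypeError is caught by its specific handler, not ZeroDivisionError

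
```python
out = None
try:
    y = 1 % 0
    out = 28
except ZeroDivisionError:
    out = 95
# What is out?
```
95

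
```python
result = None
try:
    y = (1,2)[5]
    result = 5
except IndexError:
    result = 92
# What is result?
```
92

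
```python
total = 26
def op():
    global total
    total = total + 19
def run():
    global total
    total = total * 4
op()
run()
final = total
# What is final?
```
180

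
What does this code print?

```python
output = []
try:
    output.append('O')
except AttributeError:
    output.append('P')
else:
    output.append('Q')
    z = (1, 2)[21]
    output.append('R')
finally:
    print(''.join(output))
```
OQ

Try succeeds, else appends 'Q', IndexError in else is uncaught, finally prints before exception propagates ('R' never appended)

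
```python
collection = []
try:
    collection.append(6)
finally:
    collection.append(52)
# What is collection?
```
[6, 52]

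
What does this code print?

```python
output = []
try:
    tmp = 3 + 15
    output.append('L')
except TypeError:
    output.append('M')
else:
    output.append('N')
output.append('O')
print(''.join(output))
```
LNO

else block runs when no exception occurs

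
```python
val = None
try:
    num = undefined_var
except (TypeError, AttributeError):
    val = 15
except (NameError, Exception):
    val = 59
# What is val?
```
59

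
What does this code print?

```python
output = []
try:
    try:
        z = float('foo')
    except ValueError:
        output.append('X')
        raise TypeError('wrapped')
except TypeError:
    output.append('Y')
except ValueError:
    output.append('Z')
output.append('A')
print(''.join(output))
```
XYA

TypeError raised and caught, original ValueError not re-raised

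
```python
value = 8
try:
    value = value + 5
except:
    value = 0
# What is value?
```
13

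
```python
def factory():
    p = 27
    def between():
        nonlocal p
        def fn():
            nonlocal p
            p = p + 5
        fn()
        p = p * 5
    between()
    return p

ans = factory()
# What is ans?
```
160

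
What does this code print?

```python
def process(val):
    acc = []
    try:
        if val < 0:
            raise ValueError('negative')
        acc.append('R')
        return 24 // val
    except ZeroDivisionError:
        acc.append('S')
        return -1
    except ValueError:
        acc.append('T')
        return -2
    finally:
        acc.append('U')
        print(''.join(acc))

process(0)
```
RSU

val=0 causes ZeroDivisionError, caught, finally prints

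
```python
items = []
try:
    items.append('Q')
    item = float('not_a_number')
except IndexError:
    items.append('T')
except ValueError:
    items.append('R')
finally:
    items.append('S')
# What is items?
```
['Q', 'R', 'S']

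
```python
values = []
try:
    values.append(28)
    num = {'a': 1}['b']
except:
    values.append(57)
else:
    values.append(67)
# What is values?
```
[28, 57]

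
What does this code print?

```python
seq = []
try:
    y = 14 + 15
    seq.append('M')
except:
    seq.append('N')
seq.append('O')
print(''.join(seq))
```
MO

No exception, try block completes normally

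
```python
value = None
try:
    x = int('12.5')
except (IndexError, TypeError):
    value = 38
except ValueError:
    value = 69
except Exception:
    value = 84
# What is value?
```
69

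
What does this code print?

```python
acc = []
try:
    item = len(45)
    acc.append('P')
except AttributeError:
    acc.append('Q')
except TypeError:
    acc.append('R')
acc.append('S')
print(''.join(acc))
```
RS

TypeError is caught by its specific handler, not AttributeError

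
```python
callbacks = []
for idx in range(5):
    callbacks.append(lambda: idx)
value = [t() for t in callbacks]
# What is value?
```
[4, 4, 4, 4, 4]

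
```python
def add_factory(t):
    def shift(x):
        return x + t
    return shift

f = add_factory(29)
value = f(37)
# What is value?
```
66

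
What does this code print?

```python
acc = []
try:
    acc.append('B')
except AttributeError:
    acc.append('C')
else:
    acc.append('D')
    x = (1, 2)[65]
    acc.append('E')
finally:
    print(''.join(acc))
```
BD

Try succeeds, else appends 'D', IndexError in else is uncaught, finally prints before exception propagates ('E' never appended)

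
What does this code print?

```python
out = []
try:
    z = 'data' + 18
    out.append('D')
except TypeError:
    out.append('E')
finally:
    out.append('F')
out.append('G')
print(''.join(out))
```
EFG

finally always runs, even after exception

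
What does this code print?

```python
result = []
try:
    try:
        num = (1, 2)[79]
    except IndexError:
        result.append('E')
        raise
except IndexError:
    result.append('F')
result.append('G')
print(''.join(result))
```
EFG

raise without argument re-raises current exception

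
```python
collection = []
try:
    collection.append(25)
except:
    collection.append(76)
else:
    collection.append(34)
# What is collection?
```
[25, 34]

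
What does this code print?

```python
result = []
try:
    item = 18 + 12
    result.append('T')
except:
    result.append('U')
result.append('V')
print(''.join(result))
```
TV

No exception, try block completes normally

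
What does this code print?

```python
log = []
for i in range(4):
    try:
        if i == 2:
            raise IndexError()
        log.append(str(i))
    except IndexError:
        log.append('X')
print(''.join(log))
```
01X3

Exception on i=2 caught, loop continues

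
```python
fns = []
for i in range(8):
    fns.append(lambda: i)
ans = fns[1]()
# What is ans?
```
7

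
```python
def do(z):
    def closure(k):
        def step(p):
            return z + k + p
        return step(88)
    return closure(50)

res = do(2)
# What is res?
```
140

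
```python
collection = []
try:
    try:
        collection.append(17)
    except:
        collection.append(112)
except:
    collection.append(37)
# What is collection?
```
[17]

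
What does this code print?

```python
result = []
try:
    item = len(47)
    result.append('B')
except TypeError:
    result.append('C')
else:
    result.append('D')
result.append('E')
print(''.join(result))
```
CE

else block skipped when exception is caught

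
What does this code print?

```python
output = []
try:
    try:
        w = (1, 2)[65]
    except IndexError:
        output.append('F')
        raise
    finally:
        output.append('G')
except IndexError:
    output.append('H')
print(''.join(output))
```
FGH

finally runs before re-raised exception propagates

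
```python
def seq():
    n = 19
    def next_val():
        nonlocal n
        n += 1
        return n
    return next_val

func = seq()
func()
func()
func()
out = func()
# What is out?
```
23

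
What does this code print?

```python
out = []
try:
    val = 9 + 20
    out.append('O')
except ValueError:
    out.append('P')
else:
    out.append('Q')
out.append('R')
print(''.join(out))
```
OQR

else block runs when no exception occurs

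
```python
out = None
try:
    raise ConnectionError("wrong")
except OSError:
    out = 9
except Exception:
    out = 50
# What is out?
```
9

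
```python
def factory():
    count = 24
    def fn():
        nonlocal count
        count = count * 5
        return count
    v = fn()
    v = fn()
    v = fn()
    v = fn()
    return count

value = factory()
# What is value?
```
15000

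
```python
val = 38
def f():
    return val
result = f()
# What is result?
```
38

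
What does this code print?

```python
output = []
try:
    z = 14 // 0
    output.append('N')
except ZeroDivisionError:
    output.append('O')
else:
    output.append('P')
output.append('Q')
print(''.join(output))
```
OQ

else block skipped when exception is caught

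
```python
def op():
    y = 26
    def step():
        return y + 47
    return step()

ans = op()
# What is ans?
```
73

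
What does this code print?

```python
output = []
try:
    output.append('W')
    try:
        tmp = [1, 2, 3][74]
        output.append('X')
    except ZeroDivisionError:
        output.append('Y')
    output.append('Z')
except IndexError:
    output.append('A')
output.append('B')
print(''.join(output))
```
WAB

Inner handler doesn't match, propagates to outer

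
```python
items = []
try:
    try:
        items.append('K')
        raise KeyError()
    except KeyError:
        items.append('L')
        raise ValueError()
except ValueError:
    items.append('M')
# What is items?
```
['K', 'L', 'M']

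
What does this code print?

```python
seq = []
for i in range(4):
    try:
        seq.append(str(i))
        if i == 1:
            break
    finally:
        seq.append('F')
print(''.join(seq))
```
0F1F

finally runs even when breaking out of loop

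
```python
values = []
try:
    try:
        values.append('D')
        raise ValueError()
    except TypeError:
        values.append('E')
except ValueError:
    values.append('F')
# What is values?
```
['D', 'F']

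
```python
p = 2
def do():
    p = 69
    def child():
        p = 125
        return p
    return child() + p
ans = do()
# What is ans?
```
194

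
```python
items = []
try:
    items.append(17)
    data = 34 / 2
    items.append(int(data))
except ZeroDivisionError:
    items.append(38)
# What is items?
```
[17, 17]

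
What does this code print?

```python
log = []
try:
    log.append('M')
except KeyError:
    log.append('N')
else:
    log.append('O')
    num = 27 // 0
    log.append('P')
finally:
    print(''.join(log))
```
MO

Try succeeds, else appends 'O', ZeroDivisionError in else is uncaught, finally prints before exception propagates ('P' never appended)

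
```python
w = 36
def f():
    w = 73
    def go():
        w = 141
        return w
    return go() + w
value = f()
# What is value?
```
214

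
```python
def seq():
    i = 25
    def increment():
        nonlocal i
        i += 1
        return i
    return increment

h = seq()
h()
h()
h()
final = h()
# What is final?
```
29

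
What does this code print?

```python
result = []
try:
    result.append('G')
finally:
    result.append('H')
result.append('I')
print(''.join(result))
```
GHI

try/finally without except, no exception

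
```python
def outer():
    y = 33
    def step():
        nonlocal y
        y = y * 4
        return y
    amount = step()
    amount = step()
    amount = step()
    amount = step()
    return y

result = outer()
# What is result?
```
8448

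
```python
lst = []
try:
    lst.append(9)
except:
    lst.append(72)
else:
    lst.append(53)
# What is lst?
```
[9, 53]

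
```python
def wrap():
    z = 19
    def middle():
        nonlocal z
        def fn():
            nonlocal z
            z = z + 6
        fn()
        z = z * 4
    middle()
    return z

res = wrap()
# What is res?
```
100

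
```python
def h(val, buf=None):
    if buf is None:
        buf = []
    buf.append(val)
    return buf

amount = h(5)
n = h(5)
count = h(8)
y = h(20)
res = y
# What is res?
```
[20]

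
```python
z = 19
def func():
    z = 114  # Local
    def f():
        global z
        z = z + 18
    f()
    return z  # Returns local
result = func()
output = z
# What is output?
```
37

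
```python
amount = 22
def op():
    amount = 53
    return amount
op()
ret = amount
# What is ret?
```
22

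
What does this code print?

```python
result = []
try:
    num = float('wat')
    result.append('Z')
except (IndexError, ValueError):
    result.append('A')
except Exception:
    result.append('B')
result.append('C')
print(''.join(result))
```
AC

ValueError matches tuple containing it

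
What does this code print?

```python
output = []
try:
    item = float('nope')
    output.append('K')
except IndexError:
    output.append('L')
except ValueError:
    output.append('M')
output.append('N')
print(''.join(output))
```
MN

ValueError is caught by its specific handler, not IndexError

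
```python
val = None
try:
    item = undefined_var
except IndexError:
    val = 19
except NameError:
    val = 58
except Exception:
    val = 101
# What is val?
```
58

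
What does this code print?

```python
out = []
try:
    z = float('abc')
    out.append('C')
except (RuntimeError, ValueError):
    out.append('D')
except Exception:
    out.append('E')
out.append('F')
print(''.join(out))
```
DF

ValueError matches tuple containing it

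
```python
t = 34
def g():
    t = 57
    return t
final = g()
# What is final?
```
57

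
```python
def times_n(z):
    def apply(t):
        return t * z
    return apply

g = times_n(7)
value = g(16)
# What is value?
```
112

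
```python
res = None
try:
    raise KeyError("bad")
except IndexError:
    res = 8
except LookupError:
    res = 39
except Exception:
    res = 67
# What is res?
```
39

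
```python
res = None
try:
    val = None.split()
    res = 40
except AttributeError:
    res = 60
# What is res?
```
60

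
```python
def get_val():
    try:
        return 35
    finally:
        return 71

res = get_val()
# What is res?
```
71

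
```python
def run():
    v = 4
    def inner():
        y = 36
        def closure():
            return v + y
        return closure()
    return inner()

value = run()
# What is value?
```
40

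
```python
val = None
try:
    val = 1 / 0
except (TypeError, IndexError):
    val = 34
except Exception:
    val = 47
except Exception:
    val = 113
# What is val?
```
47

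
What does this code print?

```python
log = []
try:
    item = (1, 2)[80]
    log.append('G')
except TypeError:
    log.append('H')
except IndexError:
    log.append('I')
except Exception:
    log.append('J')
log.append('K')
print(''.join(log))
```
IK

IndexError matches before generic Exception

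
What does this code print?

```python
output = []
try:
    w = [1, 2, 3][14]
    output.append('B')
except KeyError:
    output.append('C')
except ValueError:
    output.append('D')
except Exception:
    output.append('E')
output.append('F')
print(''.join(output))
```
EF

IndexError not specifically caught, falls to Exception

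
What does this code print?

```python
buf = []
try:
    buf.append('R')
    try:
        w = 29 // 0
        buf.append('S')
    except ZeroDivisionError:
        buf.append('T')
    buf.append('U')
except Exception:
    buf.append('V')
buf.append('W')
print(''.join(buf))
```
RTUW

Inner exception caught by inner handler, outer continues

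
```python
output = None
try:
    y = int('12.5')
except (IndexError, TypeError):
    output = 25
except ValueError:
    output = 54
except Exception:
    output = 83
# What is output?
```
54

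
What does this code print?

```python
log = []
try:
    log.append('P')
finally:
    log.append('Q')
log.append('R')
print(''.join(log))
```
PQR

try/finally without except, no exception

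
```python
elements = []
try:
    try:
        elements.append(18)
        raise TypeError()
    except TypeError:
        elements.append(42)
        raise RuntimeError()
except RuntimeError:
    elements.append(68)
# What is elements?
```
[18, 42, 68]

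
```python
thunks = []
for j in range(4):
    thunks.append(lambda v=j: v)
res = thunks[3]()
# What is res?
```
3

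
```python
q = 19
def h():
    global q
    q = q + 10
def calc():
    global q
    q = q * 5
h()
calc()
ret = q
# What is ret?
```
145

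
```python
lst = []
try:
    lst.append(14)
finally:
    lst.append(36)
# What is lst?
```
[14, 36]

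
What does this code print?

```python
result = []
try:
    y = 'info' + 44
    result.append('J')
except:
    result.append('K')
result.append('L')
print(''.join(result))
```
KL

Exception raised in try, caught by bare except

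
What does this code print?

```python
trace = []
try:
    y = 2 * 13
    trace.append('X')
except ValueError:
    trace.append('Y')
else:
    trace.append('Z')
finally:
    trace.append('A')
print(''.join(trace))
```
XZA

else runs before finally when no exception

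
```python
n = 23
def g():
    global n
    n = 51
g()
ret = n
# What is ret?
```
51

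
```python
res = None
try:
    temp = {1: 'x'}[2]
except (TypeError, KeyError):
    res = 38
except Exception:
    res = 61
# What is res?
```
38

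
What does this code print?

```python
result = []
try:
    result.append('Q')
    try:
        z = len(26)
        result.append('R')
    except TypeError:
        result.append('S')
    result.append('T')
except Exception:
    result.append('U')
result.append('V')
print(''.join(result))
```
QSTV

Inner exception caught by inner handler, outer continues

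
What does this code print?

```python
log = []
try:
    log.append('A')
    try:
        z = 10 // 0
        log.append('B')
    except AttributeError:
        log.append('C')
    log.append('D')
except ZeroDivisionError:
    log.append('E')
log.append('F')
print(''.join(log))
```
AEF

Inner handler doesn't match, propagates to outer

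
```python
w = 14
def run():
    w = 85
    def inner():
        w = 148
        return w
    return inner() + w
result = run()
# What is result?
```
233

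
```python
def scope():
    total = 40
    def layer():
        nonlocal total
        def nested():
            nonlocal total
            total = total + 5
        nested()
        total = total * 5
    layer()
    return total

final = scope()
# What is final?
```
225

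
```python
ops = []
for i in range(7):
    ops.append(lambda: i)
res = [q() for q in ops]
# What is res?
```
[6, 6, 6, 6, 6, 6, 6]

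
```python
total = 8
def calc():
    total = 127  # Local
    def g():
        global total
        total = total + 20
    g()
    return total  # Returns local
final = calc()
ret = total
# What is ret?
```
28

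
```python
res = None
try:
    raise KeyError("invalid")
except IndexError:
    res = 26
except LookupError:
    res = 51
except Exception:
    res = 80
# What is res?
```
51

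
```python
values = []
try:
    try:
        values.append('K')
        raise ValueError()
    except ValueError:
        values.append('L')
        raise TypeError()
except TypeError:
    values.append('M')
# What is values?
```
['K', 'L', 'M']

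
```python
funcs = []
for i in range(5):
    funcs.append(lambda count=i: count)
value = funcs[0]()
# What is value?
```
0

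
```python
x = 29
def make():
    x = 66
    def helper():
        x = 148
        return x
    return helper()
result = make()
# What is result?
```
148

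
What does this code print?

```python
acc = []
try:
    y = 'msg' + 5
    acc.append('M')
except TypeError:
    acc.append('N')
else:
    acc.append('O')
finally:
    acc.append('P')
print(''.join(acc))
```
NP

Exception: except runs, else skipped, finally runs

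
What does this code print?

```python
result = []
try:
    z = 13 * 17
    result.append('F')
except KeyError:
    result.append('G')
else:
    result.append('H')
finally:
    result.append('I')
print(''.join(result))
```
FHI

else runs before finally when no exception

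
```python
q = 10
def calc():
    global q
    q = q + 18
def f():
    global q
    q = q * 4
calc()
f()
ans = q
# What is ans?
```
112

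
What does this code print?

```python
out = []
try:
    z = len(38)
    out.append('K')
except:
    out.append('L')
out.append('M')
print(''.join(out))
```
LM

Exception raised in try, caught by bare except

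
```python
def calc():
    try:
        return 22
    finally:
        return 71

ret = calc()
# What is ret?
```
71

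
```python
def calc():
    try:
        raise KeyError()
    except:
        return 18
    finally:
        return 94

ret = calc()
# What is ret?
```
94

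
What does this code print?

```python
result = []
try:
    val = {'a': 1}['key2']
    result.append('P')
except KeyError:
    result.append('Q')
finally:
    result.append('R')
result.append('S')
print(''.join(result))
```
QRS

finally always runs, even after exception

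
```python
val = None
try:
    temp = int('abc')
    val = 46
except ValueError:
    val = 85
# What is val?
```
85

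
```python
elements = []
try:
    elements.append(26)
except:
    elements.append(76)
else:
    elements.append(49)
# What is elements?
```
[26, 49]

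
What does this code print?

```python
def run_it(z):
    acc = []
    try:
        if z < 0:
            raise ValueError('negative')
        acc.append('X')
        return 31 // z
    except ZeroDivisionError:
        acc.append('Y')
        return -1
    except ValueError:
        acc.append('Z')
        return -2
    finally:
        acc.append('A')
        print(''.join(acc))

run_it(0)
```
XYA

z=0 causes ZeroDivisionError, caught, finally prints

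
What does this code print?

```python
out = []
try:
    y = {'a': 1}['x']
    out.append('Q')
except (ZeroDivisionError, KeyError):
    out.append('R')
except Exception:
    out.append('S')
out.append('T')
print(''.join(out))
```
RT

KeyError matches tuple containing it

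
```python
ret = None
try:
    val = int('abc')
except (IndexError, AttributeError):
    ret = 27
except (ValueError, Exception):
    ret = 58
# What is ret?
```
58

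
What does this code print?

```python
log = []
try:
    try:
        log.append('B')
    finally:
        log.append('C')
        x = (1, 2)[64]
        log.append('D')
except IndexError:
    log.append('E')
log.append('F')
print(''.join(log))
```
BCEF

Exception in inner finally caught by outer except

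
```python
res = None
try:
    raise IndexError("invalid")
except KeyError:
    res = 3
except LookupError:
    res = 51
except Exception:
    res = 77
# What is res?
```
51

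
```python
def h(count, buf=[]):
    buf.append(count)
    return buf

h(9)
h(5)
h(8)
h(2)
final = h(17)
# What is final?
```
[9, 5, 8, 2, 17]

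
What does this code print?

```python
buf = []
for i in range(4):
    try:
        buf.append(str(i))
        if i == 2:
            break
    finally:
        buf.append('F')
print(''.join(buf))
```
0F1F2F

finally runs even when breaking out of loop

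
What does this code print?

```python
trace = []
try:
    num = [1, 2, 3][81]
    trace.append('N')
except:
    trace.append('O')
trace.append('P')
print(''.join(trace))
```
OP

Exception raised in try, caught by bare except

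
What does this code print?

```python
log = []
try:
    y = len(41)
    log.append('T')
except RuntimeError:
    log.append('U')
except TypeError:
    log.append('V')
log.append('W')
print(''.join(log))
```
VW

TypeError is caught by its specific handler, not RuntimeError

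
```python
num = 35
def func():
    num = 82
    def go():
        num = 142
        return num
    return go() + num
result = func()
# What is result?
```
224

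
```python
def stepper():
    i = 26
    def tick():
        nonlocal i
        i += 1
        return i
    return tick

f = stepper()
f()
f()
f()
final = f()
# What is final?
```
30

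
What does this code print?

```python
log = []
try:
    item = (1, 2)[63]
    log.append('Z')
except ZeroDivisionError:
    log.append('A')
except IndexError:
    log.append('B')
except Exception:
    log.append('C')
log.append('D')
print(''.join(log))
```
BD

IndexError matches before generic Exception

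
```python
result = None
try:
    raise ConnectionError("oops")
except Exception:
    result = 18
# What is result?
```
18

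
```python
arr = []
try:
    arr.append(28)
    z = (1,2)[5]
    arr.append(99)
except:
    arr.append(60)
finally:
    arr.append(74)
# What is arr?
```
[28, 60, 74]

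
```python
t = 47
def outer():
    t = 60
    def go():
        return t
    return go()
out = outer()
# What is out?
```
60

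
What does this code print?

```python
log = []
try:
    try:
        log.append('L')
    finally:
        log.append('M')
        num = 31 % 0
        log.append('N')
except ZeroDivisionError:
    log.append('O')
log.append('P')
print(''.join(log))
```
LMOP

Exception in inner finally caught by outer except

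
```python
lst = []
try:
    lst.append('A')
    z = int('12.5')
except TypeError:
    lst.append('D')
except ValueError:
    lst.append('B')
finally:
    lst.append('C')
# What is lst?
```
['A', 'B', 'C']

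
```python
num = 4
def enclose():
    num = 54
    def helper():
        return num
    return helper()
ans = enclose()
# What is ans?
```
54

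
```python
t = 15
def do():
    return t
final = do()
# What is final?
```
15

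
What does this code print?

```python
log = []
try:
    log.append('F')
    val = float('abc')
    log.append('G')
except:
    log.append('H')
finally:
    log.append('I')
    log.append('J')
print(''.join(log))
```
FHIJ

Code before exception runs, then except, then all of finally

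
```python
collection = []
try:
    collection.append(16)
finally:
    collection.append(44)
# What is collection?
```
[16, 44]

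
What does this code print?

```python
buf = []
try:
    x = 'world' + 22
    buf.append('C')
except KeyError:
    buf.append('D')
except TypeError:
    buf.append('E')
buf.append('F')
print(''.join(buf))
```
EF

TypeError is caught by its specific handler, not KeyError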